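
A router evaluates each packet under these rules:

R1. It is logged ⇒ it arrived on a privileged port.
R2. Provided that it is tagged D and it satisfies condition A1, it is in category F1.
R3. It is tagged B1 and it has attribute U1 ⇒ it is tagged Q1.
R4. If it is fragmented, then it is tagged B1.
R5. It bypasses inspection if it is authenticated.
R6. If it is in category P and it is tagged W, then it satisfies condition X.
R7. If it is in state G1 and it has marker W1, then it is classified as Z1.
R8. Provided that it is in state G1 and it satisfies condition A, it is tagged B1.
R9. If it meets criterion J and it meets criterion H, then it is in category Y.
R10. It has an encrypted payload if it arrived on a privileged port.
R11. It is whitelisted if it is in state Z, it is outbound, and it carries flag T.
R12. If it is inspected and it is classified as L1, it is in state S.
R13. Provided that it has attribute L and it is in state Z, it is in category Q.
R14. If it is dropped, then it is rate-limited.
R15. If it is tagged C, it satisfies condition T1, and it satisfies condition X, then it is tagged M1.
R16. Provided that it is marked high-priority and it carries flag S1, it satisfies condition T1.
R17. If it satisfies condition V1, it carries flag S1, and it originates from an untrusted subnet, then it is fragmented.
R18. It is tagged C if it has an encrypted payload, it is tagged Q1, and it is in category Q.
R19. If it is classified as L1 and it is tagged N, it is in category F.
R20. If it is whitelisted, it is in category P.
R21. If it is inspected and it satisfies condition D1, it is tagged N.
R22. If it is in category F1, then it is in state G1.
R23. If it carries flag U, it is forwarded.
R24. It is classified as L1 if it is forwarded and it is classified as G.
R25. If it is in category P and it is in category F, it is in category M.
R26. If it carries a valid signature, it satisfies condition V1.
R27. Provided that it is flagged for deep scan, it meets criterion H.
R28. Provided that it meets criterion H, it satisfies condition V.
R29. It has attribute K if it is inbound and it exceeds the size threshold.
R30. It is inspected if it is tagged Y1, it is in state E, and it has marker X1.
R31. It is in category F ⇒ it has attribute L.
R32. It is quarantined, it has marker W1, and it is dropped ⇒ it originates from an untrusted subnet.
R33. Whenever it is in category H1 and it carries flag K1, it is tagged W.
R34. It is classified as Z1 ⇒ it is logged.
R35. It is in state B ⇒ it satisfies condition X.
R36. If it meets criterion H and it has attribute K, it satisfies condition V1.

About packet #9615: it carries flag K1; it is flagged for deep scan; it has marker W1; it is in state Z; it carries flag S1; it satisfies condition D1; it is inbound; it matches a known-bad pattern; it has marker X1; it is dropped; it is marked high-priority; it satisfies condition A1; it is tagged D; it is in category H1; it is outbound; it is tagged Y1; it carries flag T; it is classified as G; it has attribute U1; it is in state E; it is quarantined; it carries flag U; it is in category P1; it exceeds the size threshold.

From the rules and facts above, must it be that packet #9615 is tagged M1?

By R2 (it is tagged D, it satisfies condition A1): it is in category F1.
By R11 (it is in state Z, it is outbound, it carries flag T): it is whitelisted.
By R16 (it is marked high-priority, it carries flag S1): it satisfies condition T1.
By R20 (it is whitelisted): it is in category P.
By R22 (it is in category F1): it is in state G1.
By R23 (it carries flag U): it is forwarded.
By R24 (it is forwarded, it is classified as G): it is classified as L1.
By R27 (it is flagged for deep scan): it meets criterion H.
By R29 (it is inbound, it exceeds the size threshold): it has attribute K.
By R30 (it is tagged Y1, it is in state E, it has marker X1): it is inspected.
By R32 (it is quarantined, it has marker W1, it is dropped): it originates from an untrusted subnet.
By R33 (it is in category H1, it carries flag K1): it is tagged W.
By R36 (it meets criterion H, it has attribute K): it satisfies condition V1.
By R6 (it is in category P, it is tagged W): it satisfies condition X.
By R7 (it is in state G1, it has marker W1): it is classified as Z1.
By R17 (it satisfies condition V1, it carries flag S1, it originates from an untrusted subnet): it is fragmented.
By R21 (it is inspected, it satisfies condition D1): it is tagged N.
By R34 (it is classified as Z1): it is logged.
By R1 (it is logged): it arrived on a privileged port.
By R4 (it is fragmented): it is tagged B1.
By R10 (it arrived on a privileged port): it has an encrypted payload.
By R19 (it is classified as L1, it is tagged N): it is in category F.
By R31 (it is in category F): it has attribute L.
By R3 (it is tagged B1, it has attribute U1): it is tagged Q1.
By R13 (it has attribute L, it is in state Z): it is in category Q.
By R18 (it has an encrypted payload, it is tagged Q1, it is in category Q): it is tagged C.
By R15 (it is tagged C, it satisfies condition T1, it satisfies condition X): it is tagged M1.

Yes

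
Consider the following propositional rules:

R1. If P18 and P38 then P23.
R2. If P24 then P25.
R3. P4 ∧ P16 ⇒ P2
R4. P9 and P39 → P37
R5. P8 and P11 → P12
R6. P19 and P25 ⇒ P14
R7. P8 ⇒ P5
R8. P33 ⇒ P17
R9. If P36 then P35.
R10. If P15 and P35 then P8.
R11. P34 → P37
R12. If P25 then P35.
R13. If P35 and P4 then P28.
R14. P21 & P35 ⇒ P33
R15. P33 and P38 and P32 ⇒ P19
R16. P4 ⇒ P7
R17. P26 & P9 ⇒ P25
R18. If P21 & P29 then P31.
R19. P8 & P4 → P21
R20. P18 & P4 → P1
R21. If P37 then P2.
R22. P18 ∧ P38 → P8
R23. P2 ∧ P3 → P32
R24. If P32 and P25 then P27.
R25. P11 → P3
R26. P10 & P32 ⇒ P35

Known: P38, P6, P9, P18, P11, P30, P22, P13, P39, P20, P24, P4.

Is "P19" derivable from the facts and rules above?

P25  (by R2: P24)
P37  (by R4: P9, P39)
P35  (by R12: P25)
P2  (by R21: P37)
P8  (by R22: P18, P38)
P3  (by R25: P11)
P21  (by R19: P8, P4)
P32  (by R23: P2, P3)
P33  (by R14: P21, P35)
P19  (by R15: P33, P38, P32)

Yes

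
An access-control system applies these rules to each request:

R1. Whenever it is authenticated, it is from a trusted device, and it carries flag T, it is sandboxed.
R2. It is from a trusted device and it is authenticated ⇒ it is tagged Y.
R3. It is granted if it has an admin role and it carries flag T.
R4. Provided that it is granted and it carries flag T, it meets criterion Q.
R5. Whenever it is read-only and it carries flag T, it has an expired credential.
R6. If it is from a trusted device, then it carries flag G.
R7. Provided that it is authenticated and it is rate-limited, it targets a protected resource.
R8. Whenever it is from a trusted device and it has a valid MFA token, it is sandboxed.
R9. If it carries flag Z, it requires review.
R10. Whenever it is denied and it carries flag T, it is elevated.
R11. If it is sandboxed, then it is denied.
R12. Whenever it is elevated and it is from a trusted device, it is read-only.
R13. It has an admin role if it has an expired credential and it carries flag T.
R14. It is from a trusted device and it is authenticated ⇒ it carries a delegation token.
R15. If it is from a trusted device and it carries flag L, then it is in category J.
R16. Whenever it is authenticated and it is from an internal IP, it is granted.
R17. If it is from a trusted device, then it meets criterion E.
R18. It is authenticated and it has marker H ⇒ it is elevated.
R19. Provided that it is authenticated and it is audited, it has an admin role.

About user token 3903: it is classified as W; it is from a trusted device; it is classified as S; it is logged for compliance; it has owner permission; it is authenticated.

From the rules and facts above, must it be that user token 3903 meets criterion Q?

Forward chaining from the given facts derives: is tagged Y, carries flag G, carries a delegation token, meets criterion E.
The only rule concluding "it meets criterion Q" is R4, which needs "it is granted"; that is never established.

No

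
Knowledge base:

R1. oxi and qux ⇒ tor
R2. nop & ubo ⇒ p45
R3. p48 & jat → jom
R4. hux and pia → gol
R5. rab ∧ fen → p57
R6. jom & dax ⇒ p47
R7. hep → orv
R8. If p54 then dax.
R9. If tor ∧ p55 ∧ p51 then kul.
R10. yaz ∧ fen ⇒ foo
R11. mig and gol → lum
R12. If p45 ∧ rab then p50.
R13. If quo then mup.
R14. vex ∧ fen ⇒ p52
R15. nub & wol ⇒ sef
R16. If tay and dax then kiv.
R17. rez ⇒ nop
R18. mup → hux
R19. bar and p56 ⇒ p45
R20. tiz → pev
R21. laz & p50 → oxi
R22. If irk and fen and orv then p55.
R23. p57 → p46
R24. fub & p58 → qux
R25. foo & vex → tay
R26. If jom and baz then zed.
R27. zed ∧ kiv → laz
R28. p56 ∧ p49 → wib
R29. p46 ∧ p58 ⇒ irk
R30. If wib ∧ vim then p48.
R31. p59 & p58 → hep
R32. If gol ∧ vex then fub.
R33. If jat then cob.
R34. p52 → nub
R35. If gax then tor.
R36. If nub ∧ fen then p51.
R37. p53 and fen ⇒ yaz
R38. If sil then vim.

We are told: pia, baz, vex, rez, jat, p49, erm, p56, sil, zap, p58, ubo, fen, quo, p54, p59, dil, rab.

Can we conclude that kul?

No

Forward chaining from the given facts derives: p57, dax, mup, p52, nop, hux, p46, wib, irk, hep, cob, nub, p51, vim, p45, gol, orv, p50, p55, p48, fub, jom, p47, qux, zed.
The only rule concluding kul is R9, which needs tor; that is never established.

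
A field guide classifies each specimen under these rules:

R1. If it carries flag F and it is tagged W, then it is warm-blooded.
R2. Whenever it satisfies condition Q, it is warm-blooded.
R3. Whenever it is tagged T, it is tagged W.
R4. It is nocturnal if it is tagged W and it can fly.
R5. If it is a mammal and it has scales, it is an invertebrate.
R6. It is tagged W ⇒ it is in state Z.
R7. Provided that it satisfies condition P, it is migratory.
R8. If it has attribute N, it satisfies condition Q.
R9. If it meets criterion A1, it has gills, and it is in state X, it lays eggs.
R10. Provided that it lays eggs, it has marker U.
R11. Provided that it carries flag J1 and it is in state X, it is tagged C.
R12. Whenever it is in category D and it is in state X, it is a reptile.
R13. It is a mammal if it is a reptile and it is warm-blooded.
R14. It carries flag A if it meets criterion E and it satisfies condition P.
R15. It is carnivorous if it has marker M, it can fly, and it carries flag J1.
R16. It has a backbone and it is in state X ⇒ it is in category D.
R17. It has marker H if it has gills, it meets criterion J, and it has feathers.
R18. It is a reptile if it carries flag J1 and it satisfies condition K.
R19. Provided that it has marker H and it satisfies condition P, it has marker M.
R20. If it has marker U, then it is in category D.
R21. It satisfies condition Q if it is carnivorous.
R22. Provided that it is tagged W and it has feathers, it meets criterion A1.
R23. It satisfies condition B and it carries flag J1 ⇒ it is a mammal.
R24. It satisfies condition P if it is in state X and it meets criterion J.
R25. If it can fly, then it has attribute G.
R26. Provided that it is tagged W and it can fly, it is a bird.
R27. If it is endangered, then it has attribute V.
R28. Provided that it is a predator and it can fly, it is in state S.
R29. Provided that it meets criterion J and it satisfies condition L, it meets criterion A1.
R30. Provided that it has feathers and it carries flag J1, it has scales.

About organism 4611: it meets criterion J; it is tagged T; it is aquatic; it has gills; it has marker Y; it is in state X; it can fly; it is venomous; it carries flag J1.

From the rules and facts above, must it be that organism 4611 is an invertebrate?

No

Forward chaining from the given facts derives: is tagged W, is nocturnal, is in state Z, is tagged C, satisfies condition P, has attribute G, is a bird, is migratory.
The only rule concluding "it is an invertebrate" is R5, which needs "it is a mammal"; that is never established.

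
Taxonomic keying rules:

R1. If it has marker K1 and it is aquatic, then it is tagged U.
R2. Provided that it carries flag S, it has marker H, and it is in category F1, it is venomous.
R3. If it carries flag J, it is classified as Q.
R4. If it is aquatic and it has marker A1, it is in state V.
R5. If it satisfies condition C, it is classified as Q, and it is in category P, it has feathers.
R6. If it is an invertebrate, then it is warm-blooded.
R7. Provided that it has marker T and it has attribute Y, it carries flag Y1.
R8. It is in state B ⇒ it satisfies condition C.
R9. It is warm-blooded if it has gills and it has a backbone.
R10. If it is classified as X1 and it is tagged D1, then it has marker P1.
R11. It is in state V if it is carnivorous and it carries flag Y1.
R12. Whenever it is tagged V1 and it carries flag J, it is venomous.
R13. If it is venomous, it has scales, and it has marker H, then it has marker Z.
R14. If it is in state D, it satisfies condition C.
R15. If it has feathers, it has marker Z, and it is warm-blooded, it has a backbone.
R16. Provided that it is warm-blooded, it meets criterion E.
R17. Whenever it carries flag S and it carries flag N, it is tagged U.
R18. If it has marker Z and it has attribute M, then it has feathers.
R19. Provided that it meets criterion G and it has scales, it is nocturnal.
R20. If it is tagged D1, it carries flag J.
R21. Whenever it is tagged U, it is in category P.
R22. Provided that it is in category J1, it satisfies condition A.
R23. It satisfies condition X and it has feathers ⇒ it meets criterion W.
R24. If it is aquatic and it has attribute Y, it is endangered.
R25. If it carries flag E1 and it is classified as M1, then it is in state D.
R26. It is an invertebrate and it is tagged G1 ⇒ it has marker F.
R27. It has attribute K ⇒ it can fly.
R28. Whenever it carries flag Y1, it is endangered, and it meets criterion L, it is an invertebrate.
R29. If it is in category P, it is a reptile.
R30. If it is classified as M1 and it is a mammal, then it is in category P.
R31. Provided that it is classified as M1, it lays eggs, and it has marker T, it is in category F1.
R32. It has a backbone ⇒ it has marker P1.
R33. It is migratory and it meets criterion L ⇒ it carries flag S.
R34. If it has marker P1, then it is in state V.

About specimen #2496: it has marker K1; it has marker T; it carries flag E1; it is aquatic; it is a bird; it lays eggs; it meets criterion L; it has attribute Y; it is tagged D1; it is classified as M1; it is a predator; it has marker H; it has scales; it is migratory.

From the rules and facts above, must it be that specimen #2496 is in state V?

By R1 (it has marker K1, it is aquatic): it is tagged U.
By R7 (it has marker T, it has attribute Y): it carries flag Y1.
By R20 (it is tagged D1): it carries flag J.
By R21 (it is tagged U): it is in category P.
By R24 (it is aquatic, it has attribute Y): it is endangered.
By R25 (it carries flag E1, it is classified as M1): it is in state D.
By R28 (it carries flag Y1, it is endangered, it meets criterion L): it is an invertebrate.
By R31 (it is classified as M1, it lays eggs, it has marker T): it is in category F1.
By R33 (it is migratory, it meets criterion L): it carries flag S.
By R2 (it carries flag S, it has marker H, it is in category F1): it is venomous.
By R3 (it carries flag J): it is classified as Q.
By R6 (it is an invertebrate): it is warm-blooded.
By R13 (it is venomous, it has scales, it has marker H): it has marker Z.
By R14 (it is in state D): it satisfies condition C.
By R5 (it satisfies condition C, it is classified as Q, it is in category P): it has feathers.
By R15 (it has feathers, it has marker Z, it is warm-blooded): it has a backbone.
By R32 (it has a backbone): it has marker P1.
By R34 (it has marker P1): it is in state V.

Yes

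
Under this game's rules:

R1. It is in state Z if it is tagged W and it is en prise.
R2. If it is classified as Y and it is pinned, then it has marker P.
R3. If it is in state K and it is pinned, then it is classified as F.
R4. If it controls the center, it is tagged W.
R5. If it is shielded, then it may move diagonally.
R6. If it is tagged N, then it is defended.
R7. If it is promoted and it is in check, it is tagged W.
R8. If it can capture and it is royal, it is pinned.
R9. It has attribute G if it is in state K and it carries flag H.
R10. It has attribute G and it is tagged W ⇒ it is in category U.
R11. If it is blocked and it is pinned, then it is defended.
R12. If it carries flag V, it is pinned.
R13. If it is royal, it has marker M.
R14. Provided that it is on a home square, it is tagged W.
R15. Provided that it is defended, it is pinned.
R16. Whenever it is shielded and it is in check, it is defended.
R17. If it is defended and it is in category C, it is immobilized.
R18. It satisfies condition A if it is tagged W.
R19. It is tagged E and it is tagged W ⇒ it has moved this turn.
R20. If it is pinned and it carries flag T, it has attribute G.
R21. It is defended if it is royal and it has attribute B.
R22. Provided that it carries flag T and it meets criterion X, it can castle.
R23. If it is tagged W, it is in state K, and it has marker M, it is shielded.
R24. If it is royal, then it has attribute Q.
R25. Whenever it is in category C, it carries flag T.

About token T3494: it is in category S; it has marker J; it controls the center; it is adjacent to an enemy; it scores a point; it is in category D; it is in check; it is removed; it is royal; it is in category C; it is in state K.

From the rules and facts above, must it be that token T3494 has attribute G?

By R4 (it controls the center): it is tagged W.
By R13 (it is royal): it has marker M.
By R23 (it is tagged W, it is in state K, it has marker M): it is shielded.
By R25 (it is in category C): it carries flag T.
By R16 (it is shielded, it is in check): it is defended.
By R15 (it is defended): it is pinned.
By R20 (it is pinned, it carries flag T): it has attribute G.

Yes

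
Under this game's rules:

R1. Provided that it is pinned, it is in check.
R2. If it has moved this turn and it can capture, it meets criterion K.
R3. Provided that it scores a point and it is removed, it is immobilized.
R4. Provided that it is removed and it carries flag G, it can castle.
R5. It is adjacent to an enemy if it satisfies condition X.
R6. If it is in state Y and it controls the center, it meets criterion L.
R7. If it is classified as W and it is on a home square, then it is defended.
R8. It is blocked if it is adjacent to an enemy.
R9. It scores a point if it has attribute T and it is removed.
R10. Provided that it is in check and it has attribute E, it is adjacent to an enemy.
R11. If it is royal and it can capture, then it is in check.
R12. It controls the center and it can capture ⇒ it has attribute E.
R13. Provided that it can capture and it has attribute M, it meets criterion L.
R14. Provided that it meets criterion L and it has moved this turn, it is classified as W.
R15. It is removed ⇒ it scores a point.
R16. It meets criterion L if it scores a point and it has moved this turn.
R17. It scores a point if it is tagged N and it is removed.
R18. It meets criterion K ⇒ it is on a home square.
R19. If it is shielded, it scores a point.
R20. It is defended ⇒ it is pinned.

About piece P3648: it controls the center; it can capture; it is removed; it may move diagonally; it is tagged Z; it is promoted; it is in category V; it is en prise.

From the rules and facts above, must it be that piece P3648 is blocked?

Forward chaining from the given facts derives: has attribute E, scores a point, is immobilized.
The only rule concluding "it is blocked" is R8, which needs "it is adjacent to an enemy"; that is never established.

No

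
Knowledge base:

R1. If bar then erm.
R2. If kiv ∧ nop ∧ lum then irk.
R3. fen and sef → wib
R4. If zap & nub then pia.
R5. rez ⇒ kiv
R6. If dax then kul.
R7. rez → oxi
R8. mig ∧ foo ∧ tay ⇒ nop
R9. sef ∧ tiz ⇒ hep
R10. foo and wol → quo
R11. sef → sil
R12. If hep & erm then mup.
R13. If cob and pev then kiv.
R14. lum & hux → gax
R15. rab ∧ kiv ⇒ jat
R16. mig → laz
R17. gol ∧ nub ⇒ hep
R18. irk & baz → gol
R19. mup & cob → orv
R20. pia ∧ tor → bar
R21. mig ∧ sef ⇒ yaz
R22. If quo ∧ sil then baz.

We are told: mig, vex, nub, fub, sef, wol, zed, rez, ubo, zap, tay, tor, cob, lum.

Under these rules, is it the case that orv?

No

Forward chaining from the given facts derives: pia, kiv, oxi, sil, laz, bar, yaz, erm.
The only rule concluding orv is R19, which needs mup; that is never established.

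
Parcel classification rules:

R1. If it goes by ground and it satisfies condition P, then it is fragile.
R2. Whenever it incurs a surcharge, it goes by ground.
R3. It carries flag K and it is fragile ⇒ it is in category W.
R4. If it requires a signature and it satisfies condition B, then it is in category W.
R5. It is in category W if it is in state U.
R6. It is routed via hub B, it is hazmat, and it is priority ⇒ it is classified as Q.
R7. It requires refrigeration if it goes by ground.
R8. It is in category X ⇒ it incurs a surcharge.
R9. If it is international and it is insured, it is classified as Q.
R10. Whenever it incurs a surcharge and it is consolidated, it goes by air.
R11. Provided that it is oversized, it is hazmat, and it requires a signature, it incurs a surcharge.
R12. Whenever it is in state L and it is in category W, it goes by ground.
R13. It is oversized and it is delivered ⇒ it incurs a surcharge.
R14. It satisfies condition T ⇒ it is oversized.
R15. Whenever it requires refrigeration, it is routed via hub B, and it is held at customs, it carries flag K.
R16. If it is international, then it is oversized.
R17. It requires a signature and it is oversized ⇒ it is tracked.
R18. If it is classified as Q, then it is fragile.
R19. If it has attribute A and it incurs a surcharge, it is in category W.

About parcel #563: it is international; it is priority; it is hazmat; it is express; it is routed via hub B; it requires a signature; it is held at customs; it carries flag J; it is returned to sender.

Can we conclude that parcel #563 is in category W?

Yes

By R6 (it is routed via hub B, it is hazmat, it is priority): it is classified as Q.
By R16 (it is international): it is oversized.
By R18 (it is classified as Q): it is fragile.
By R11 (it is oversized, it is hazmat, it requires a signature): it incurs a surcharge.
By R2 (it incurs a surcharge): it goes by ground.
By R7 (it goes by ground): it requires refrigeration.
By R15 (it requires refrigeration, it is routed via hub B, it is held at customs): it carries flag K.
By R3 (it carries flag K, it is fragile): it is in category W.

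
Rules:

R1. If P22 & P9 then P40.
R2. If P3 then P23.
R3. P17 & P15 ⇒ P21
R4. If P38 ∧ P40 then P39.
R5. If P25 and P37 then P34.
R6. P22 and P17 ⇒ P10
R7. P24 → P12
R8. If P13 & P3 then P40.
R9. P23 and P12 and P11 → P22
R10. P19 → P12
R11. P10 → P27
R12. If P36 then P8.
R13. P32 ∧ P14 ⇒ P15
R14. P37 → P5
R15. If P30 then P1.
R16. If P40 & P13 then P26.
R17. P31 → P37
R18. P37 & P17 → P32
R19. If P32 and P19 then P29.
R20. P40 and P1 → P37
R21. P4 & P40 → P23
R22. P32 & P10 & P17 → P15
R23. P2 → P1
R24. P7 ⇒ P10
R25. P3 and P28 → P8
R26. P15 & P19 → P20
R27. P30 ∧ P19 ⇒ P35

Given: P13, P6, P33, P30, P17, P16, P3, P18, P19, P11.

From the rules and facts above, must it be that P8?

Forward chaining from the given facts derives: P23, P40, P12, P1, P26, P37, P35, P22, P5, P32, P29, P10, P27, P15, P20, P21.
Rules concluding P8: R12 needs P36; R25 needs P28 — none of these are established.

No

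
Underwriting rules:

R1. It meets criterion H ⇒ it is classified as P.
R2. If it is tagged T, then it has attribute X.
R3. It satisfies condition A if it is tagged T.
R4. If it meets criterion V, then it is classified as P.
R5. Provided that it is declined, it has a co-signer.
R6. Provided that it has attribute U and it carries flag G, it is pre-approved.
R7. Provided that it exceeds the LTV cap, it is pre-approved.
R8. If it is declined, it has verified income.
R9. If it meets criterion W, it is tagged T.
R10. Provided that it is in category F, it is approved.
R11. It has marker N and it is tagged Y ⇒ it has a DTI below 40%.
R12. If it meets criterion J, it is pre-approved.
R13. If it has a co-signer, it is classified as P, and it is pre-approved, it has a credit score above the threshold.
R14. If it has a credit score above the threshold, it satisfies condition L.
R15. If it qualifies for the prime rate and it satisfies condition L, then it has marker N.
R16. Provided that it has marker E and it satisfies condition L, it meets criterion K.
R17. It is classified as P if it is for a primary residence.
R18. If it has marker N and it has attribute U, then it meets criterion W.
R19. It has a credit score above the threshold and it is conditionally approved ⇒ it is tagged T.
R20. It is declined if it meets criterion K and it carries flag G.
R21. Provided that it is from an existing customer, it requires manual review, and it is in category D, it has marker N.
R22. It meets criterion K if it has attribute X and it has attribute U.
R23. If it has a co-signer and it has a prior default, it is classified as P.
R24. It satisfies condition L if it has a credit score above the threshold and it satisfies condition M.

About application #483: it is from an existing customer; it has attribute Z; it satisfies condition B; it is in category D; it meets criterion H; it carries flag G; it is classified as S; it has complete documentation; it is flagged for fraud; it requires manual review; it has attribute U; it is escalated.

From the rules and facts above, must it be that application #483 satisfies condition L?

By R1 (it meets criterion H): it is classified as P.
By R6 (it has attribute U, it carries flag G): it is pre-approved.
By R21 (it is from an existing customer, it requires manual review, it is in category D): it has marker N.
By R18 (it has marker N, it has attribute U): it meets criterion W.
By R9 (it meets criterion W): it is tagged T.
By R2 (it is tagged T): it has attribute X.
By R22 (it has attribute X, it has attribute U): it meets criterion K.
By R20 (it meets criterion K, it carries flag G): it is declined.
By R5 (it is declined): it has a co-signer.
By R13 (it has a co-signer, it is classified as P, it is pre-approved): it has a credit score above the threshold.
By R14 (it has a credit score above the threshold): it satisfies condition L.

Yes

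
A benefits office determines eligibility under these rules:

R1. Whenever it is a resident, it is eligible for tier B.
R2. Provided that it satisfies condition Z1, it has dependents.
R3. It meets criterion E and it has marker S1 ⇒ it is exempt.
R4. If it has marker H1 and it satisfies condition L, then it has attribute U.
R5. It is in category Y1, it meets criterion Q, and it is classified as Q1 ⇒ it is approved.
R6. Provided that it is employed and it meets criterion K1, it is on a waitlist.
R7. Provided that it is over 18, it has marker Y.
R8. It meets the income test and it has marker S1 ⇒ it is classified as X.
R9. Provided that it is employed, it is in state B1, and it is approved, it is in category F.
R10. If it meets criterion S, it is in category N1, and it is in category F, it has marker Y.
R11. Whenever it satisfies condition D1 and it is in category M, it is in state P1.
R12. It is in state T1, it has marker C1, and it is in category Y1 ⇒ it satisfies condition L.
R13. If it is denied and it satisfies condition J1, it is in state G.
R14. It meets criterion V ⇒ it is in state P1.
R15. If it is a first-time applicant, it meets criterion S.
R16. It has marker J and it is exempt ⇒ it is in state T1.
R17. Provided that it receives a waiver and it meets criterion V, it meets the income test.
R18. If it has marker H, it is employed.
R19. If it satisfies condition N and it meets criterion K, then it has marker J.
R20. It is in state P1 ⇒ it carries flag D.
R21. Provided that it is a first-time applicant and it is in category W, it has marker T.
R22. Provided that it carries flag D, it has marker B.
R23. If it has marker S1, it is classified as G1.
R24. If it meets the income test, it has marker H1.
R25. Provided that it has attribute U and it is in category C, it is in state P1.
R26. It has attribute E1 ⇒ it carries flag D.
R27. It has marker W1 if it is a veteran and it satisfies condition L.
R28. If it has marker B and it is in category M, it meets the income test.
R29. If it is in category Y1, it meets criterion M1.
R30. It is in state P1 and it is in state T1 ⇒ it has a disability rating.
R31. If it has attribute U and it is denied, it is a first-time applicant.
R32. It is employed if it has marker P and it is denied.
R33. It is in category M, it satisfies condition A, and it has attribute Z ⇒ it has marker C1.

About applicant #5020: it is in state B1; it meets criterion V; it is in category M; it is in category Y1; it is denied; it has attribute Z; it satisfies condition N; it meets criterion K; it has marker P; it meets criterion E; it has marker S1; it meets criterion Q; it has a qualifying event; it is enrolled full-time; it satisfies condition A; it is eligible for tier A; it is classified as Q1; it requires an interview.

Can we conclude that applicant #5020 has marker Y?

No

Forward chaining from the given facts derives: is exempt, is approved, is in state P1, has marker J, carries flag D, has marker B, is classified as G1, meets the income test, meets criterion M1, is employed, has marker C1, is classified as X, is in category F, is in state T1, has marker H1, has a disability rating, satisfies condition L, has attribute U, is a first-time applicant, meets criterion S.
Rules concluding "it has marker Y": R7 needs "it is over 18"; R10 needs "it is in category N1" — none of these are established.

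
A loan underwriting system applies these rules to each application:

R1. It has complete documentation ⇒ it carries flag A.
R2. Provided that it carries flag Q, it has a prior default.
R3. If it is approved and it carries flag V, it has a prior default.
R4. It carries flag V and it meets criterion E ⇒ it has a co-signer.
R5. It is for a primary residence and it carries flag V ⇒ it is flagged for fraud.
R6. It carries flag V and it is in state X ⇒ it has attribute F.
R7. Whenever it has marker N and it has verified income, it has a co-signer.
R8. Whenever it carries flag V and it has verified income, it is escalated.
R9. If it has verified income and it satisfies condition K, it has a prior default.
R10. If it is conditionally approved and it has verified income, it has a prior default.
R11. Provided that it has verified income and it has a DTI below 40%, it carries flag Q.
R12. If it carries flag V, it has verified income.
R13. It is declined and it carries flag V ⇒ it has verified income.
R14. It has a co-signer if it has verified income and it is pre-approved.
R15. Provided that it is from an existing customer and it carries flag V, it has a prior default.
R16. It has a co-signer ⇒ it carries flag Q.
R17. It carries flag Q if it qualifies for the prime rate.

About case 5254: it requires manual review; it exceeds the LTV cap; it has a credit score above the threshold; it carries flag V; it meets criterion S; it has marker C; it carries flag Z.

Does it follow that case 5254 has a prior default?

Forward chaining from the given facts derives: has verified income, is escalated.
Rules concluding "it has a prior default": R2 needs "it carries flag Q"; R3 needs "it is approved"; R9 needs "it satisfies condition K"; R10 needs "it is conditionally approved"; R15 needs "it is from an existing customer" — none of these are established.

No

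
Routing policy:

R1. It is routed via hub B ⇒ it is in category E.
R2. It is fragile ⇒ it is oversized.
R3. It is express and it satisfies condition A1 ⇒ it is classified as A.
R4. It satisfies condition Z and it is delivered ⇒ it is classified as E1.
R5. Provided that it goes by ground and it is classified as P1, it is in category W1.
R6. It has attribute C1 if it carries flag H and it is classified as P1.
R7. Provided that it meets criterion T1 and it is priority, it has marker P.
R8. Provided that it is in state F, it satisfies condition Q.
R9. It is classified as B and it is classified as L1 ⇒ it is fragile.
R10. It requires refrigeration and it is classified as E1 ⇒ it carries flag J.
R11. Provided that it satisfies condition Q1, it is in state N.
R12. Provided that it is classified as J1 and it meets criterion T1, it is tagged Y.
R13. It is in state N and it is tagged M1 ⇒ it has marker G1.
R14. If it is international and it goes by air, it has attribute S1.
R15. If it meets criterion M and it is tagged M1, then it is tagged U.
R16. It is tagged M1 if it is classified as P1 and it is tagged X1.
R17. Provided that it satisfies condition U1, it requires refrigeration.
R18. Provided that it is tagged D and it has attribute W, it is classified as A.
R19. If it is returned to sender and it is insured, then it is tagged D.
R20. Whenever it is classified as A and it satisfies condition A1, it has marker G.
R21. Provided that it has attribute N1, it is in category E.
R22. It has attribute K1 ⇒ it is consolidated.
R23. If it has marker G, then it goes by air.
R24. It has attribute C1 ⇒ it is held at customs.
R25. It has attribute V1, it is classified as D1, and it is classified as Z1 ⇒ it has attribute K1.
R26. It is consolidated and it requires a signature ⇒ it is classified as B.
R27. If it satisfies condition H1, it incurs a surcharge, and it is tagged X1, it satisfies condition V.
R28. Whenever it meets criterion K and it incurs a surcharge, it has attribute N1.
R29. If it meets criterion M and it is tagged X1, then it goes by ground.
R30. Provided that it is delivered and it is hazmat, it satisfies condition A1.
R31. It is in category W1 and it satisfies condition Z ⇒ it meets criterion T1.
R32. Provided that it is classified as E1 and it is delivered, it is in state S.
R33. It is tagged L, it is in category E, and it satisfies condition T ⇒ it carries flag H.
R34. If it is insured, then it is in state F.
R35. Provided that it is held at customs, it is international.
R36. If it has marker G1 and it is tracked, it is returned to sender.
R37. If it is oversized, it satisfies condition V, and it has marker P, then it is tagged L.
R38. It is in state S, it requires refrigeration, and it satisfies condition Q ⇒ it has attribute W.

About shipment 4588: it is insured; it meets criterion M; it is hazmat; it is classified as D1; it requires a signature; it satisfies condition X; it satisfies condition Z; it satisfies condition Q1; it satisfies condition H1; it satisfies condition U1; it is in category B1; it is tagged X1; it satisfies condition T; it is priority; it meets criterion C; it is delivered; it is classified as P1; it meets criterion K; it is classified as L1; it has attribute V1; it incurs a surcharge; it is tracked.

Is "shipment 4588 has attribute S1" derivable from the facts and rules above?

Forward chaining from the given facts derives: is classified as E1, is in state N, is tagged M1, requires refrigeration, satisfies condition V, has attribute N1, goes by ground, satisfies condition A1, is in state S, is in state F, is in category W1, satisfies condition Q, carries flag J, has marker G1, is tagged U, is in category E, meets criterion T1, is returned to sender, has attribute W, has marker P, is tagged D, is classified as A, has marker G, goes by air.
The only rule concluding "it has attribute S1" is R14, which needs "it is international"; that is never established.

No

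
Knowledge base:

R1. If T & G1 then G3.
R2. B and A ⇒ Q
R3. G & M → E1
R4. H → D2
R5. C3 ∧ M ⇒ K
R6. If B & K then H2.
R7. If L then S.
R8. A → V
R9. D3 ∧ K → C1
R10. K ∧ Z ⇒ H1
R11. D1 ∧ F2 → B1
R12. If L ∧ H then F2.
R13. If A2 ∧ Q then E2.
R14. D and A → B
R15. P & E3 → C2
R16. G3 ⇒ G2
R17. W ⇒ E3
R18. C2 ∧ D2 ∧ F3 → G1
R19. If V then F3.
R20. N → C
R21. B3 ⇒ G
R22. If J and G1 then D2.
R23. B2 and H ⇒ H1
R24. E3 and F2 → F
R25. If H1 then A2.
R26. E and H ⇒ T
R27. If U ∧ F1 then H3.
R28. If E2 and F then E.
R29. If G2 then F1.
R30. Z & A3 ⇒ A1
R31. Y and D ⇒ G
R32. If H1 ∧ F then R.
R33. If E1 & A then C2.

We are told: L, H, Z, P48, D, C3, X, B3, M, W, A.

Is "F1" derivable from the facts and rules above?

Yes

D2  (by R4: H)
K  (by R5: C3, M)
V  (by R8: A)
H1  (by R10: K, Z)
F2  (by R12: L, H)
B  (by R14: D, A)
E3  (by R17: W)
F3  (by R19: V)
G  (by R21: B3)
F  (by R24: E3, F2)
A2  (by R25: H1)
Q  (by R2: B, A)
E1  (by R3: G, M)
E2  (by R13: A2, Q)
E  (by R28: E2, F)
C2  (by R33: E1, A)
G1  (by R18: C2, D2, F3)
T  (by R26: E, H)
G3  (by R1: T, G1)
G2  (by R16: G3)
F1  (by R29: G2)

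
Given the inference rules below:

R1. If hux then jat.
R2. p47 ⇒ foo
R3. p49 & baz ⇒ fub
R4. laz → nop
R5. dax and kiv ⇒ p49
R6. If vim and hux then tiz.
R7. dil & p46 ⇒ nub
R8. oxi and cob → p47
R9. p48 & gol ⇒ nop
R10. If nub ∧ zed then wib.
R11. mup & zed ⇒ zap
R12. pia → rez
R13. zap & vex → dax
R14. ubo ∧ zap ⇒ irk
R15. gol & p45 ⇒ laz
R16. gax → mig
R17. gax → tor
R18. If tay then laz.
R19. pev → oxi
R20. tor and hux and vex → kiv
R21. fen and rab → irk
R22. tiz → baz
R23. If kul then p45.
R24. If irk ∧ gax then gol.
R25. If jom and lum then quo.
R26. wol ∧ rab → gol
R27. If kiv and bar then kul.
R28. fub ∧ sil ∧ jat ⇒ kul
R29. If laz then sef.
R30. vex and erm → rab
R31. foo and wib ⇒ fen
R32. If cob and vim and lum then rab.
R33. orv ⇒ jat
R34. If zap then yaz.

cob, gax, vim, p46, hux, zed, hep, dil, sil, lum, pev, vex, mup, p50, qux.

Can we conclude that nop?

Yes

jat  (by R1: hux)
tiz  (by R6: vim, hux)
nub  (by R7: dil, p46)
wib  (by R10: nub, zed)
zap  (by R11: mup, zed)
dax  (by R13: zap, vex)
tor  (by R17: gax)
oxi  (by R19: pev)
kiv  (by R20: tor, hux, vex)
baz  (by R22: tiz)
rab  (by R32: cob, vim, lum)
p49  (by R5: dax, kiv)
p47  (by R8: oxi, cob)
foo  (by R2: p47)
fub  (by R3: p49, baz)
kul  (by R28: fub, sil, jat)
fen  (by R31: foo, wib)
irk  (by R21: fen, rab)
p45  (by R23: kul)
gol  (by R24: irk, gax)
laz  (by R15: gol, p45)
nop  (by R4: laz)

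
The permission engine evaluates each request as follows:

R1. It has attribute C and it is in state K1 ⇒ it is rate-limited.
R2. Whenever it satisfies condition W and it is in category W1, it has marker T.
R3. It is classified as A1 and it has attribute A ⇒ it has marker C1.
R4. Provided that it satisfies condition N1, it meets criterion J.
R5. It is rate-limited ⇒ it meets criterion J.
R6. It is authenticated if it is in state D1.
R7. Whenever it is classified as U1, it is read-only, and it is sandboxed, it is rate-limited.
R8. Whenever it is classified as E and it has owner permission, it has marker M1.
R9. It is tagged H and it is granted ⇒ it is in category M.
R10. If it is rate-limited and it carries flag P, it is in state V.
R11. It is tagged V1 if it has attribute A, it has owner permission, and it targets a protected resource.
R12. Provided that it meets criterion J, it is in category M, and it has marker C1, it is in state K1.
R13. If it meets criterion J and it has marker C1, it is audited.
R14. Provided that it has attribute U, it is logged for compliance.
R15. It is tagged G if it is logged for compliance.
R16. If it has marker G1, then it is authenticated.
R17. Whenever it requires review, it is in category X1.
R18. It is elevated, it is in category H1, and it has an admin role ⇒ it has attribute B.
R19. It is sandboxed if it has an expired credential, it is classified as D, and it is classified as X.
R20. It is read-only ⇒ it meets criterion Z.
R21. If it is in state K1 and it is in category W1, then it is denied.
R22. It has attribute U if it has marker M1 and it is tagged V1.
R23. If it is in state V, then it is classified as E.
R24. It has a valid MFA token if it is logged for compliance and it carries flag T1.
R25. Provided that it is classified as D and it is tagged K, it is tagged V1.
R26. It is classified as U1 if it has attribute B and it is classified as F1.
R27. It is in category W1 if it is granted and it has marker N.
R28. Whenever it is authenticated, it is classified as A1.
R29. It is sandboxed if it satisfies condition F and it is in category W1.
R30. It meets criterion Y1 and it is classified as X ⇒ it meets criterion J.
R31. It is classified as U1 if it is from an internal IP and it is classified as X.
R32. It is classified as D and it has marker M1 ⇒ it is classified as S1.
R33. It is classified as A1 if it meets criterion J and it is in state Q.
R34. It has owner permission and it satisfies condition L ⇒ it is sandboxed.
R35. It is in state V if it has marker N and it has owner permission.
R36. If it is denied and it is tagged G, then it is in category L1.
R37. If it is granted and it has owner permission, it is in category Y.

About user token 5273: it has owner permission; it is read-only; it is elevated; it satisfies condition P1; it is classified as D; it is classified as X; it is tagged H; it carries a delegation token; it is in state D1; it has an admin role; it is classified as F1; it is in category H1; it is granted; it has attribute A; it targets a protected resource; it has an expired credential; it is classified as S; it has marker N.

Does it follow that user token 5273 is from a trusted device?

No

Forward chaining from the given facts derives: is authenticated, is in category M, is tagged V1, has attribute B, is sandboxed, meets criterion Z, is classified as U1, is in category W1, is classified as A1, is in state V, is in category Y, has marker C1, is rate-limited, is classified as E, meets criterion J, has marker M1, is in state K1, is audited, is denied, has attribute U, is classified as S1, is logged for compliance, is tagged G, is in category L1.
No rule has "it is from a trusted device" as its conclusion, and it is not among the given facts.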